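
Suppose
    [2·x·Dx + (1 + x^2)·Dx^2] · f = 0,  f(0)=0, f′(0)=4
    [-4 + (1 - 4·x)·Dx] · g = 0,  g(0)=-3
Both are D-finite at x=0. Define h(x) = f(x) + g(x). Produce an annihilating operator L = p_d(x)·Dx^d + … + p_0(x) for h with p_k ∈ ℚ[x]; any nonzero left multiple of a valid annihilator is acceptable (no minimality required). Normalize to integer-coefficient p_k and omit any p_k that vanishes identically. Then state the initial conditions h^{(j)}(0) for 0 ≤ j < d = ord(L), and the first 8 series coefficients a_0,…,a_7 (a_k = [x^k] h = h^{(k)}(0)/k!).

f: a_k = 0, 4, 0, -4/3, 0, 4/5, 0, -4/7, …
g: a_k = -3, -12, -48, -192, -768, -3072, -12288, -49152, …
f+g: L₀ = lclm(L_f,L_g), ord ≤ 2+1.
L = (8 - 128·x - 24·x^2)·Dx + (-49 + 8·x - 109·x^2 - 24·x^3)·Dx^2 + (4 - 15·x - 15·x^3 - 4·x^4)·Dx^3  (order 3).
h: a_k = -3, -8, -48, -580/3, -768, -15356/5, -12288, -344068/7, …
ICs: h(0) = -3, h′(0) = -8, h′′(0) = -96.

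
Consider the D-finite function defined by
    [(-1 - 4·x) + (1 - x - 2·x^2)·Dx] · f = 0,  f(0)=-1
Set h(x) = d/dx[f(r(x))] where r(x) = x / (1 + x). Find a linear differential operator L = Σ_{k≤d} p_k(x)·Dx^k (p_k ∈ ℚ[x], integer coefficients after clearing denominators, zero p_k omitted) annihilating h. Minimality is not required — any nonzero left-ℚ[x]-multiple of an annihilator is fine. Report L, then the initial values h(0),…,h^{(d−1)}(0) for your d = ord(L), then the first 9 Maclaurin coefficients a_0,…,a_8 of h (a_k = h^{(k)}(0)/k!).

f: a_k = -1, -1, -3, -5, -11, -21, -43, -85, -171, …
Substitute x→r, Dx→(1/r')Dx; clear ⇒ L₀.
h₀' ⇒ L via d/dx closure of L₀.
L = (4 + 12·x + 36·x^2 + 20·x^3) + (-1 - 7·x - 9·x^2 + 7·x^3 + 10·x^4)·Dx  (order 1).
h: a_k = -1, -4, 0, -16, 20, -72, 140, -352, 756, …
ICs: h(0) = -1.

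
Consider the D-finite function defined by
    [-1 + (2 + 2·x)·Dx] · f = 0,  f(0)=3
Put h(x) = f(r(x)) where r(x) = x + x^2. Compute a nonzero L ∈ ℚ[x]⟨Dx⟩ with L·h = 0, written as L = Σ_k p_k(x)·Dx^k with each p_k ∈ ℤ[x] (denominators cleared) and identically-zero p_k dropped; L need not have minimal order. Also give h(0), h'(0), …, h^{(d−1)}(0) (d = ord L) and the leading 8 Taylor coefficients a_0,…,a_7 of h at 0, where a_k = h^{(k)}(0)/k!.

L = (-1 - 2·x) + (2 + 2·x + 2·x^2)·Dx  (order 1).
h: a_k = 3, 3/2, 9/8, -9/16, 9/128, 45/256, -171/1024, 63/2048, …
ICs: h(0) = 3.

f: a_k = 3, 3/2, -3/8, 3/16, -15/128, 21/256, -63/1024, 99/2048, …
f∘r: x↦r, Dx↦Dx/r' in L_f ⇒ L₀.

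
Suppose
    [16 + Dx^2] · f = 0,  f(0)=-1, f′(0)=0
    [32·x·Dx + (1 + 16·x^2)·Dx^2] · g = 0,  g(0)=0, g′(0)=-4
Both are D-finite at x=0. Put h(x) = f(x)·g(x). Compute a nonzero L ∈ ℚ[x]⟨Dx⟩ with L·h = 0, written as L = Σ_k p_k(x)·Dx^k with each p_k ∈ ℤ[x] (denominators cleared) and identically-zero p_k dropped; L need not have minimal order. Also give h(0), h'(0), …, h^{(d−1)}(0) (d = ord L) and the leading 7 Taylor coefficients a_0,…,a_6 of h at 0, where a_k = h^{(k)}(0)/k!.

L = (1280 + 53248·x^2 + 360448·x^4 + 2097152·x^6 + 8388608·x^8) + (1536·x + 40960·x^3 + 393216·x^5 + 2097152·x^7)·Dx + (96 + 4096·x^2 + 36864·x^4 + 262144·x^6 + 1048576·x^8)·Dx^2 + (96·x + 2560·x^3 + 24576·x^5 + 131072·x^7)·Dx^3 + (1 + 48·x^2 + 896·x^4 + 8192·x^6 + 32768·x^8)·Dx^4  (order 4).
h: a_k = 0, 4, 0, -160/3, 0, 6272/15, 0, …
ICs: h(0) = 0, h′(0) = 4, h′′(0) = 0, h′′′(0) = -320.

f: a_k = -1, 0, 8, 0, -32/3, 0, 256/45, …
g: a_k = 0, -4, 0, 64/3, 0, -1024/5, 0, …
h₀=f·g: eliminate ⇒ L₀, order ≤ 2·2.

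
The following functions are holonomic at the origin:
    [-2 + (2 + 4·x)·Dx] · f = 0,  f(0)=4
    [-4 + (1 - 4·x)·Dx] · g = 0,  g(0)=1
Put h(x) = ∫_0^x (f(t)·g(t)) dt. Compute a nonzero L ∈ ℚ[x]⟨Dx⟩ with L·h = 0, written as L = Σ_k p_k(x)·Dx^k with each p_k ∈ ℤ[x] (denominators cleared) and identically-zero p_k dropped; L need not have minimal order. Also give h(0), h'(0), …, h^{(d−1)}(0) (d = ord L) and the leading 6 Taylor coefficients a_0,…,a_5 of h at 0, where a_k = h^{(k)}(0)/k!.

L = (5 + 4·x)·Dx + (-1 + 2·x + 8·x^2)·Dx^2  (order 2).
h: a_k = 0, 4, 10, 26, 157/2, 2507/10, …
ICs: h(0) = 0, h′(0) = 4.

f: a_k = 4, 4, -2, 2, -5/2, 7/2, …
g: a_k = 1, 4, 16, 64, 256, 1024, …
h₀=f·g: eliminate ⇒ L₀, order ≤ 1·1.
Integrate: L := L₀·Dx.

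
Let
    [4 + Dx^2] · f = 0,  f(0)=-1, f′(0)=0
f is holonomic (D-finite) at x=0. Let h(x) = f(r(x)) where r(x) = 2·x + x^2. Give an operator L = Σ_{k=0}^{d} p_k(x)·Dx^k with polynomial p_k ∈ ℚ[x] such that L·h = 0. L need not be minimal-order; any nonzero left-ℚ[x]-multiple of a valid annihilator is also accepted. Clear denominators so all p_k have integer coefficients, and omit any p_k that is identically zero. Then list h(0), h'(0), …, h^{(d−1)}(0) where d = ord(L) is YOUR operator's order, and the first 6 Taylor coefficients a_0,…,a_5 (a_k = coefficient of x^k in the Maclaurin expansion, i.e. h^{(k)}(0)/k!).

L = (16 + 48·x + 48·x^2 + 16·x^3) - Dx + (1 + x)·Dx^2  (order 2).
h: a_k = -1, 0, 8, 8, -26/3, -64/3, …
ICs: h(0) = -1, h′(0) = 0.

f: a_k = -1, 0, 2, 0, -2/3, 0, …
Change of var in L_f (x↦r) gives L₀.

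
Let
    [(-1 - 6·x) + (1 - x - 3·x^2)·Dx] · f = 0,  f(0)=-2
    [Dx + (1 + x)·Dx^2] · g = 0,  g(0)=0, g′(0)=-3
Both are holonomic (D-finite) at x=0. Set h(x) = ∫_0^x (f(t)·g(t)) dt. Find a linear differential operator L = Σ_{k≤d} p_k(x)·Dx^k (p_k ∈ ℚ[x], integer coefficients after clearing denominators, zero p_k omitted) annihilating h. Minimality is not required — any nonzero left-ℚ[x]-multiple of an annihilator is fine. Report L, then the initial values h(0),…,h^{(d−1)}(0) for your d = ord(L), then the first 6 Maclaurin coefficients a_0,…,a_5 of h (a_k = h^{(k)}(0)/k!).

L = (7 + 12·x)·Dx + (1 + 15·x + 15·x^2)·Dx^2 + (-1 + 4·x^2 + 3·x^3)·Dx^3  (order 3).
h: a_k = 0, 0, 3, 1, 23/4, 61/10, …
ICs: h(0) = 0, h′(0) = 0, h′′(0) = 6.

f: a_k = -2, -2, -8, -14, -38, -80, …
g: a_k = 0, -3, 3/2, -1, 3/4, -3/5, …
h₀=f·g: eliminate ⇒ L₀, order ≤ 1·2.
∫: right-multiply L₀ by Dx.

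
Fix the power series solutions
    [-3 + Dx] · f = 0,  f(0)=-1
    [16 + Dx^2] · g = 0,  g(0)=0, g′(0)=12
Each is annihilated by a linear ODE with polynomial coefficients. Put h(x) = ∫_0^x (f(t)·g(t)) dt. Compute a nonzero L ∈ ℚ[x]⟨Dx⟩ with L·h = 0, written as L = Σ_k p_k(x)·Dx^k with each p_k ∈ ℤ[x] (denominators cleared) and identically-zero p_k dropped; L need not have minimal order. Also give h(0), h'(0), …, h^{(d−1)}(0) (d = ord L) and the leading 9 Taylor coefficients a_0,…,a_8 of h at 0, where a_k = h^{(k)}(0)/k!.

L = 25·Dx - 6·Dx^2 + Dx^3  (order 3).
h: a_k = 0, 0, -6, -12, -11/2, 42/5, 779/60, 429/70, -4031/3360, …
ICs: h(0) = 0, h′(0) = 0, h′′(0) = -12.

f: a_k = -1, -3, -9/2, -9/2, -27/8, -81/40, -81/80, -243/560, -729/4480, …
g: a_k = 0, 12, 0, -32, 0, 128/5, 0, -1024/105, 0, …
Product ⇒ symmetric product L₀, ord ≤ 2.
∫: right-multiply L₀ by Dx.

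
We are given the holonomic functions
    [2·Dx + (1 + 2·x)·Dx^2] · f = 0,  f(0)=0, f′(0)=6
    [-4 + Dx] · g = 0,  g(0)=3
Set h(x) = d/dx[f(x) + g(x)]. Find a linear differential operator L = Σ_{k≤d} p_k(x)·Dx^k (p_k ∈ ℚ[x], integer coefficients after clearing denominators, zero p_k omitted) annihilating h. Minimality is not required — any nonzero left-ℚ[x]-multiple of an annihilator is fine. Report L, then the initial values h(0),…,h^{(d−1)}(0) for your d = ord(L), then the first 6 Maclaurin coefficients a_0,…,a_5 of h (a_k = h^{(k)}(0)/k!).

f: a_k = 0, 6, -6, 8, -12, 96/5, …
g: a_k = 3, 12, 24, 32, 32, 128/5, …
L₀ := lclm(L_f,L_g); ord L₀ ≤ 2+1.
h₀' ⇒ L via d/dx closure of L₀.
L = (-32 - 32·x) + (-4 - 32·x - 32·x^2)·Dx + (3 + 10·x + 8·x^2)·Dx^2  (order 2).
h: a_k = 18, 36, 120, 80, 224, -448/5, …
ICs: h(0) = 18, h′(0) = 36.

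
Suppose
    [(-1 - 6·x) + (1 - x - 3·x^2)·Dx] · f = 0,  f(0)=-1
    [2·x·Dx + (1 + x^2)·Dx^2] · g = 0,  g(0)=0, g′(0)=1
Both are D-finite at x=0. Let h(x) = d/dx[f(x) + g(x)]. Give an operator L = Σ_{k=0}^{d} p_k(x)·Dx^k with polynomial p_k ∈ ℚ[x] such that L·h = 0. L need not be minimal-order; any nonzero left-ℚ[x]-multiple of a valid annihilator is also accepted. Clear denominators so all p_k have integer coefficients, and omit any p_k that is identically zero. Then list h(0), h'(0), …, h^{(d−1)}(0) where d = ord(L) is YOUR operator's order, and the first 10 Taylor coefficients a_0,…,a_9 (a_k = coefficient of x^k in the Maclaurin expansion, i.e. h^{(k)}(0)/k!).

f: a_k = -1, -1, -4, -7, -19, -40, -97, -217, -508, -1159, …
g: a_k = 0, 1, 0, -1/3, 0, 1/5, 0, -1/7, 0, 1/9, …
f+g: L₀ = lclm(L_f,L_g), ord ≤ 1+2.
h=h₀': d/dx-closure on L₀ ⇒ L.
L = (-8 + 32·x + 300·x^2 + 504·x^3 + 1134·x^4 + 162·x^6) + (22 + 148·x + 184·x^2 + 576·x^3 + 441·x^4 + 918·x^5 + 27·x^6 + 162·x^7)·Dx + (-4 - 6·x - 18·x^2 + 60·x^3 + 85·x^4 + 75·x^5 + 126·x^6 + 9·x^7 + 27·x^8)·Dx^2  (order 2).
h: a_k = 0, -8, -22, -76, -199, -582, -1520, -4064, -10430, -26830, …
ICs: h(0) = 0, h′(0) = -8.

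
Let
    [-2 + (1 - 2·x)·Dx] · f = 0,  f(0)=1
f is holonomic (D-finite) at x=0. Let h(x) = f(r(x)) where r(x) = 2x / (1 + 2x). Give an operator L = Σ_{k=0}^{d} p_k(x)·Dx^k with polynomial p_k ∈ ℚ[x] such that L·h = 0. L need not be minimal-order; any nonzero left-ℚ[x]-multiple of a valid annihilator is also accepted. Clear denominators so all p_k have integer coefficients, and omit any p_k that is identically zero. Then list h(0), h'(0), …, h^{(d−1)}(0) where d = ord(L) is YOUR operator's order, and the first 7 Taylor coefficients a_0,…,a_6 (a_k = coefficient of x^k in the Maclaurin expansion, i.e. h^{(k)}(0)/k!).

L = 4 + (-1 + 4·x^2)·Dx  (order 1).
h: a_k = 1, 4, 8, 16, 32, 64, 128, …
ICs: h(0) = 1.

f: a_k = 1, 2, 4, 8, 16, 32, 64, …
L₀ from L_f via x↦r, Dx↦r'^{-1}Dx.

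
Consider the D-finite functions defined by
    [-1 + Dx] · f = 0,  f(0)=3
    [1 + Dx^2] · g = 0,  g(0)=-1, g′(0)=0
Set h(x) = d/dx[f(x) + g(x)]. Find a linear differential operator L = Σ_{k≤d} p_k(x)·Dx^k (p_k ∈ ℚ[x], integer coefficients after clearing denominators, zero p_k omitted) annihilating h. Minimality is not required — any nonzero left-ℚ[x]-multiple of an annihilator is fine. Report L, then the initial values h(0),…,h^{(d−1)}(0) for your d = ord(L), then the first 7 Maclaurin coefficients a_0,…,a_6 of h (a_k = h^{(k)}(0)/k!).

L = 1 - Dx + Dx^2 - Dx^3  (order 3).
h: a_k = 3, 4, 3/2, 1/3, 1/8, 1/30, 1/240, …
ICs: h(0) = 3, h′(0) = 4, h′′(0) = 3.

f: a_k = 3, 3, 3/2, 1/2, 1/8, 1/40, 1/240, …
g: a_k = -1, 0, 1/2, 0, -1/24, 0, 1/720, …
h₀=f+g: left-lcm gives L₀, ord ≤ 3.
h₀' ⇒ L via d/dx closure of L₀.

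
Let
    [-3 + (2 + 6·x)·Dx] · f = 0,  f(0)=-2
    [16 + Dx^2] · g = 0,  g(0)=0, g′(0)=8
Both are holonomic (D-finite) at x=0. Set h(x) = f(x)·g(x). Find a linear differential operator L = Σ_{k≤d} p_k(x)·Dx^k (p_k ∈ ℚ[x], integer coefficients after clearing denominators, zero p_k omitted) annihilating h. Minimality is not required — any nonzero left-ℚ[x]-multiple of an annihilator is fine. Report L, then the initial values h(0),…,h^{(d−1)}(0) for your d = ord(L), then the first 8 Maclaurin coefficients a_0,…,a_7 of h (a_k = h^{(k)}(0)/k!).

L = (91 + 384·x + 576·x^2) + (-12 - 36·x)·Dx + (4 + 24·x + 36·x^2)·Dx^2  (order 2).
h: a_k = 0, -16, -24, 182/3, 37, -3781/120, -6841/80, 3137023/20160, …
ICs: h(0) = 0, h′(0) = -16.

f: a_k = -2, -3, 9/4, -27/8, 405/64, -1701/128, 15309/512, -72171/1024, …
g: a_k = 0, 8, 0, -64/3, 0, 256/15, 0, -2048/315, …
Sym-product of L_f,L_g gives L₀ (≤ ord 2).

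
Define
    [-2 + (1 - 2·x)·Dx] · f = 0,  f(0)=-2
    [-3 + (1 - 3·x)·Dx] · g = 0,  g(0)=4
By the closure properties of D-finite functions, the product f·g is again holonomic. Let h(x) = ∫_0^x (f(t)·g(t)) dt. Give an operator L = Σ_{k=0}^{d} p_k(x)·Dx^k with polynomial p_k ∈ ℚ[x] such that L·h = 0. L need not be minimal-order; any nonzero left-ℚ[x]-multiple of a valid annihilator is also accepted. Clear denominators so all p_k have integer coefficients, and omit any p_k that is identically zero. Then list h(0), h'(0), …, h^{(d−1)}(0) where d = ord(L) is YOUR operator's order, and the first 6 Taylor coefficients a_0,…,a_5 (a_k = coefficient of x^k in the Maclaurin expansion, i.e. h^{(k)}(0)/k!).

f: a_k = -2, -4, -8, -16, -32, -64, …
g: a_k = 4, 12, 36, 108, 324, 972, …
Sym-product of L_f,L_g gives L₀ (≤ ord 1).
h=∫h₀ ⇒ L = L₀·Dx.
L = (-5 + 12·x)·Dx + (1 - 5·x + 6·x^2)·Dx^2  (order 2).
h: a_k = 0, -8, -20, -152/3, -130, -1688/5, …
ICs: h(0) = 0, h′(0) = -8.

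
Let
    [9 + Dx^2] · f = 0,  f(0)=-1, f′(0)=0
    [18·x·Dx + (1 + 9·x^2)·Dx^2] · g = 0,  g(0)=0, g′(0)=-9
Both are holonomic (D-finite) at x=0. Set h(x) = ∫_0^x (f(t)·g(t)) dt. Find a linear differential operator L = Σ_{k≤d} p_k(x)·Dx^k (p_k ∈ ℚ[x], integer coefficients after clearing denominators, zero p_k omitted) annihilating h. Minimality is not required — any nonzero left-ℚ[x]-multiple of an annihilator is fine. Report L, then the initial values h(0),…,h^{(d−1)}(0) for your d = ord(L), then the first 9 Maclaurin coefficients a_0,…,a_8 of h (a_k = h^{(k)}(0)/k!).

L = (810 + 18954·x^2 + 72171·x^4 + 236196·x^6 + 531441·x^8)·Dx + (972·x + 14580·x^3 + 78732·x^5 + 236196·x^7)·Dx^2 + (108 + 2592·x^2 + 13122·x^4 + 52488·x^6 + 118098·x^8)·Dx^3 + (108·x + 1620·x^3 + 8748·x^5 + 26244·x^7)·Dx^4 + (2 + 54·x^2 + 567·x^4 + 2916·x^6 + 6561·x^8)·Dx^5  (order 5).
h: a_k = 0, 0, 9/2, 0, -135/8, 0, 3969/80, 0, -948429/4480, …
ICs: h(0) = 0, h′(0) = 0, h′′(0) = 9, h′′′(0) = 0, h′′′′(0) = -405.

f: a_k = -1, 0, 9/2, 0, -27/8, 0, 81/80, 0, -729/4480, …
g: a_k = 0, -9, 0, 27, 0, -729/5, 0, 6561/7, 0, …
f·g: L₀ = L_f ⊗_s L_g, ord ≤ 2·2.
Integrate: L := L₀·Dx.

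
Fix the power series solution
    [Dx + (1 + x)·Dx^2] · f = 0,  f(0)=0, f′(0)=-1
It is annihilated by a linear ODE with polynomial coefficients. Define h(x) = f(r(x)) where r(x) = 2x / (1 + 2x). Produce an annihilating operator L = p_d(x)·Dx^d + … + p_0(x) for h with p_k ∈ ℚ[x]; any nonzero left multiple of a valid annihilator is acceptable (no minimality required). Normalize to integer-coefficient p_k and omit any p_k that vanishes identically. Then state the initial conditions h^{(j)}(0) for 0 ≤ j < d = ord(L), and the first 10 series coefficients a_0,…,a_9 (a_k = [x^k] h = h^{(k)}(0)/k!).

f: a_k = 0, -1, 1/2, -1/3, 1/4, -1/5, 1/6, -1/7, 1/8, -1/9, …
Change of var in L_f (x↦r) gives L₀.
L = (6 + 16·x)·Dx + (1 + 6·x + 8·x^2)·Dx^2  (order 2).
h: a_k = 0, -2, 6, -56/3, 60, -992/5, 672, -16256/7, 8160, -261632/9, …
ICs: h(0) = 0, h′(0) = -2.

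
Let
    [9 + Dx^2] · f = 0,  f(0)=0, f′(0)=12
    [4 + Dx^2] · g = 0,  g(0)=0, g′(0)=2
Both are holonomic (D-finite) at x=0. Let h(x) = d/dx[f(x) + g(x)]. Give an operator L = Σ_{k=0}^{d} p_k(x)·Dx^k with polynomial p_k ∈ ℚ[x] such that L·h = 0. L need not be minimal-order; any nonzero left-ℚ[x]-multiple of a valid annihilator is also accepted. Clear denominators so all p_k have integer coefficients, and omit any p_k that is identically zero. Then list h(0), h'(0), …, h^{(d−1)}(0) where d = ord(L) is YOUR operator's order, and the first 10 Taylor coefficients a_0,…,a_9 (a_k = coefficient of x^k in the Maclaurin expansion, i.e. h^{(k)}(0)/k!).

L = 36 + 13·Dx^2 + Dx^4  (order 4).
h: a_k = 14, 0, -58, 0, 251/6, 0, -2219/180, 0, 19811/10080, 0, …
ICs: h(0) = 14, h′(0) = 0, h′′(0) = -116, h′′′(0) = 0.

f: a_k = 0, 12, 0, -18, 0, 81/10, 0, -243/140, 0, 243/1120, …
g: a_k = 0, 2, 0, -4/3, 0, 4/15, 0, -8/315, 0, 4/2835, …
L₀ := lclm(L_f,L_g); ord L₀ ≤ 2+2.
Differentiate: ansatz ord ≤ ord L₀ ⇒ L.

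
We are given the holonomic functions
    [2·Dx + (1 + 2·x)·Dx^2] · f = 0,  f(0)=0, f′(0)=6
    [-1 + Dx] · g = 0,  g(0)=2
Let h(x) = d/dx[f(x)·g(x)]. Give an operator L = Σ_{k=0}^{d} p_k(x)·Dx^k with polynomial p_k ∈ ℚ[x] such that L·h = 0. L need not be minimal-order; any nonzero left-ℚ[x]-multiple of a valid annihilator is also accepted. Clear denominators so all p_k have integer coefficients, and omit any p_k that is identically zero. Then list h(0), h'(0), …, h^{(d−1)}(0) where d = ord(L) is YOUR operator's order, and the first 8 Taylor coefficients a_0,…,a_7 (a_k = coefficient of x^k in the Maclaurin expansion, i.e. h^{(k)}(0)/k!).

f: a_k = 0, 6, -6, 8, -12, 96/5, -32, 384/7, …
g: a_k = 2, 2, 1, 1/3, 1/12, 1/60, 1/360, 1/2520, …
L₀ := L_f ⊗_s L_g (sym. prod.), ord ≤ 2.
h₀' ⇒ L via d/dx closure of L₀.
L = (5 - 4·x + 4·x^2) + (-4 + 4·x - 8·x^2)·Dx + (-1 + 4·x^2)·Dx^2  (order 2).
h: a_k = 12, 0, 30, -48, 209/2, -212, 25829/60, -13052/15, …
ICs: h(0) = 12, h′(0) = 0.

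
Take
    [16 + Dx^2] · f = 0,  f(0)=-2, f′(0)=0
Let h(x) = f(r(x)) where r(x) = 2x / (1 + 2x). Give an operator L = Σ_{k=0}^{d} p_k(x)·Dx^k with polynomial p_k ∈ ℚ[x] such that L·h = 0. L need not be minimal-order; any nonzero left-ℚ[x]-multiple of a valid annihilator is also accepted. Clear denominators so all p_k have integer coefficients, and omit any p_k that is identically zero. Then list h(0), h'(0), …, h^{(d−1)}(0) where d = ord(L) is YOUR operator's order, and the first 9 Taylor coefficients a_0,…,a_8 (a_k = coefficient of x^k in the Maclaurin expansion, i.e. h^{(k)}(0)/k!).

f: a_k = -2, 0, 16, 0, -64/3, 0, 512/45, 0, -1024/315, …
Substitute x→r, Dx→(1/r')Dx; clear ⇒ L₀.
L = 64 + (4 + 24·x + 48·x^2 + 32·x^3)·Dx + (1 + 8·x + 24·x^2 + 32·x^3 + 16·x^4)·Dx^2  (order 2).
h: a_k = -2, 0, 64, -256, 1280/3, 2048/3, -351232/45, 167936/5, -6434816/63, …
ICs: h(0) = -2, h′(0) = 0.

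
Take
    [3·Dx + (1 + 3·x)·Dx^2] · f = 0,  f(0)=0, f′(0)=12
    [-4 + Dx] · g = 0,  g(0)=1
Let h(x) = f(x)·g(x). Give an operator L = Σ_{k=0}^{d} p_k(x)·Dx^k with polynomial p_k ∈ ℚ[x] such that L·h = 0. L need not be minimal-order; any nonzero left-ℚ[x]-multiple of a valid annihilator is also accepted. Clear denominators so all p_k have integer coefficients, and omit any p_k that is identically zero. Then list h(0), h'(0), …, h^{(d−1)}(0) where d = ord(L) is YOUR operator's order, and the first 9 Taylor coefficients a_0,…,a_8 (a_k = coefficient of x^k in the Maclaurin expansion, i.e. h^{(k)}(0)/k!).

L = (4 + 48·x) + (-5 - 24·x)·Dx + (1 + 3·x)·Dx^2  (order 2).
h: a_k = 0, 12, 30, 60, 47, 472/5, -62, 31036/105, -21487/30, …
ICs: h(0) = 0, h′(0) = 12.

f: a_k = 0, 12, -18, 36, -81, 972/5, -486, 8748/7, -6561/2, …
g: a_k = 1, 4, 8, 32/3, 32/3, 128/15, 256/45, 1024/315, 512/315, …
L₀ := L_f ⊗_s L_g (sym. prod.), ord ≤ 2.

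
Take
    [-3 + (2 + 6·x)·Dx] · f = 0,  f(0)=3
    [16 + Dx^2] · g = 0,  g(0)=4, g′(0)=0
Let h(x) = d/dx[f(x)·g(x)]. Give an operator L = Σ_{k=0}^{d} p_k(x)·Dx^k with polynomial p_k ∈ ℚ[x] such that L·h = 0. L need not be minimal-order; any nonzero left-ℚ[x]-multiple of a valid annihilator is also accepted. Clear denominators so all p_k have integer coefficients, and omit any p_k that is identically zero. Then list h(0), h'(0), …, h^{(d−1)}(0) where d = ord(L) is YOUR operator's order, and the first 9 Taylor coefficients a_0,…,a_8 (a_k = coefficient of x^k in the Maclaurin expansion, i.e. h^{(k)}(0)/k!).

L = (9613 + 83712·x + 273024·x^2 + 442368·x^3 + 331776·x^4) + (-444 - 5940·x - 20736·x^2 - 20736·x^3)·Dx + (364 + 3720·x + 14796·x^2 + 27648·x^3 + 20736·x^4)·Dx^2  (order 2).
h: a_k = 18, -219, -1485/4, 6337/8, 35115/64, -337609/640, -1817053/2560, 82369729/107520, -214448463/573440, …
ICs: h(0) = 18, h′(0) = -219.

f: a_k = 3, 9/2, -27/8, 81/16, -1215/128, 5103/256, -45927/1024, 216513/2048, -8444007/32768, …
g: a_k = 4, 0, -32, 0, 128/3, 0, -1024/45, 0, 2048/315, …
Product ⇒ symmetric product L₀, ord ≤ 2.
Derive L from L₀ (diff closure).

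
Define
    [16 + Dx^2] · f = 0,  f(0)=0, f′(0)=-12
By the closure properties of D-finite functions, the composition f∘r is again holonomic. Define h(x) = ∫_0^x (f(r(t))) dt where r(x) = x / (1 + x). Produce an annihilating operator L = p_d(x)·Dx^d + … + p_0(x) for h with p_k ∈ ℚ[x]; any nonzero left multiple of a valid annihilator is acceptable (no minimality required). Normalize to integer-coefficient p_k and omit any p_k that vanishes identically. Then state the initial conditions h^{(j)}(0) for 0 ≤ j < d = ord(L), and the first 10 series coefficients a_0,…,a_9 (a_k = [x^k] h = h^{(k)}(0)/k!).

f: a_k = 0, -12, 0, 32, 0, -128/5, 0, 1024/105, 0, -2048/945, …
L₀ from L_f via x↦r, Dx↦r'^{-1}Dx.
Integrate: L := L₀·Dx.
L = 16·Dx + (2 + 6·x + 6·x^2 + 2·x^3)·Dx^2 + (1 + 4·x + 6·x^2 + 4·x^3 + x^4)·Dx^3  (order 3).
h: a_k = 0, 0, -6, 4, 5, -84/5, 386/15, -180/7, 2461/210, 2516/135, …
ICs: h(0) = 0, h′(0) = 0, h′′(0) = -12.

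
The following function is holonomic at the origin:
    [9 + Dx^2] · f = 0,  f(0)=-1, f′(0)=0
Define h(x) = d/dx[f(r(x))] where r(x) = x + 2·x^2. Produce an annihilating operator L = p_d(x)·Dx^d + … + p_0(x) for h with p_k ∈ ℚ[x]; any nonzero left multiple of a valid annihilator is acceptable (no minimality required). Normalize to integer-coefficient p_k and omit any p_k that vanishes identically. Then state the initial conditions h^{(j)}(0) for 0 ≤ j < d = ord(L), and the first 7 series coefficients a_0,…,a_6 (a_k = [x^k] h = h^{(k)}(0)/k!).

f: a_k = -1, 0, 9/2, 0, -27/8, 0, 81/80, …
f∘r: x↦r, Dx↦Dx/r' in L_f ⇒ L₀.
Differentiate: ansatz ord ≤ ord L₀ ⇒ L.
L = (57 + 144·x + 864·x^2 + 2304·x^3 + 2304·x^4) + (-12 - 48·x)·Dx + (1 + 8·x + 16·x^2)·Dx^2  (order 2).
h: a_k = 0, 9, 54, 117/2, -135, -19197/40, -13419/20, …
ICs: h(0) = 0, h′(0) = 9.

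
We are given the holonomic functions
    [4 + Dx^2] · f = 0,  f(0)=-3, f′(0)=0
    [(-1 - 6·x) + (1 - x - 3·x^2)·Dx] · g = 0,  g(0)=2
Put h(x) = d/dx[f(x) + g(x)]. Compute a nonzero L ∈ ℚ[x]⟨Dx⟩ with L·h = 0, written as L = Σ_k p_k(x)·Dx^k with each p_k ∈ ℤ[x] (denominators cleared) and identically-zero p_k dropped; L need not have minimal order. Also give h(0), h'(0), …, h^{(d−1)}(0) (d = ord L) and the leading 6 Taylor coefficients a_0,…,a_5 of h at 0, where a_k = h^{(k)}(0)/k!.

f: a_k = -3, 0, 6, 0, -2, 0, …
g: a_k = 2, 2, 8, 14, 38, 80, …
Sum ⇒ L₀ = lclm(L_f,L_g) in ℚ(x)⟨Dx⟩.
h₀' ⇒ L via d/dx closure of L₀.
L = (976 + 5056·x + 17104·x^2 + 11760·x^3 + 18720·x^4 + 3888·x^5 + 3888·x^6) + (-92 - 516·x + 372·x^2 + 1232·x^3 + 2280·x^4 + 3240·x^5 + 1512·x^6 + 1296·x^7)·Dx + (244 + 1264·x + 4276·x^2 + 2940·x^3 + 4680·x^4 + 972·x^5 + 972·x^6)·Dx^2 + (-23 - 129·x + 93·x^2 + 308·x^3 + 570·x^4 + 810·x^5 + 378·x^6 + 324·x^7)·Dx^3  (order 3).
h: a_k = 2, 28, 42, 144, 400, 5828/5, …
ICs: h(0) = 2, h′(0) = 28, h′′(0) = 84.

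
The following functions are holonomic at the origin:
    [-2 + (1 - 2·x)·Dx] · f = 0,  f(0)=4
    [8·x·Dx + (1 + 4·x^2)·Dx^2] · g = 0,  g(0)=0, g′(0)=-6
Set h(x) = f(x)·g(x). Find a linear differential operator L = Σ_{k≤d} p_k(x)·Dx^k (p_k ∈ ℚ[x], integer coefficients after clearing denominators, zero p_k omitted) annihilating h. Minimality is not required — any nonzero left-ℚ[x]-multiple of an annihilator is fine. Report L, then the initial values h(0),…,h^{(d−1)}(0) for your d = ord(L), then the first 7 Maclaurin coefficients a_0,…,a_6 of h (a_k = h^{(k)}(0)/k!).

f: a_k = 4, 8, 16, 32, 64, 128, 256, …
g: a_k = 0, -6, 0, 8, 0, -96/5, 0, …
Product ⇒ symmetric product L₀, ord ≤ 2.
L = 16·x + (4 - 8·x + 32·x^2)·Dx + (-1 + 2·x - 4·x^2 + 8·x^3)·Dx^2  (order 2).
h: a_k = 0, -24, -48, -64, -128, -1664/5, -3328/5, …
ICs: h(0) = 0, h′(0) = -24.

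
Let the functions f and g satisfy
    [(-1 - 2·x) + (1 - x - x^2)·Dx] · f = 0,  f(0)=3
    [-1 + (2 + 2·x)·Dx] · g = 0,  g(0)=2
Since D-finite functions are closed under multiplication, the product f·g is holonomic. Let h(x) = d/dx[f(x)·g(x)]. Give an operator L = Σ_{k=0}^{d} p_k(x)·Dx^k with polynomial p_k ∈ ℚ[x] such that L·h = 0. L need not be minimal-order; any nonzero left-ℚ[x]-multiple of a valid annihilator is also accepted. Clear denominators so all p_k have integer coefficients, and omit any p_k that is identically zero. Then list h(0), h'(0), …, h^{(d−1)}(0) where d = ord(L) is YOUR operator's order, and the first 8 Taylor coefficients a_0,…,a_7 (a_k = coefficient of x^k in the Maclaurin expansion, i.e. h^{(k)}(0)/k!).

L = (19 + 66·x + 81·x^2 + 50·x^3 + 15·x^4) + (-6 - 10·x + 6·x^2 + 26·x^3 + 22·x^4 + 6·x^5)·Dx  (order 1).
h: a_k = 9, 57/2, 567/8, 2409/16, 39315/128, 151983/256, 1150275/1024, 4249065/2048, …
ICs: h(0) = 9.

f: a_k = 3, 3, 6, 9, 15, 24, 39, 63, …
g: a_k = 2, 1, -1/4, 1/8, -5/64, 7/128, -21/512, 33/1024, …
L₀ := L_f ⊗_s L_g (sym. prod.), ord ≤ 1.
Derive L from L₀ (diff closure).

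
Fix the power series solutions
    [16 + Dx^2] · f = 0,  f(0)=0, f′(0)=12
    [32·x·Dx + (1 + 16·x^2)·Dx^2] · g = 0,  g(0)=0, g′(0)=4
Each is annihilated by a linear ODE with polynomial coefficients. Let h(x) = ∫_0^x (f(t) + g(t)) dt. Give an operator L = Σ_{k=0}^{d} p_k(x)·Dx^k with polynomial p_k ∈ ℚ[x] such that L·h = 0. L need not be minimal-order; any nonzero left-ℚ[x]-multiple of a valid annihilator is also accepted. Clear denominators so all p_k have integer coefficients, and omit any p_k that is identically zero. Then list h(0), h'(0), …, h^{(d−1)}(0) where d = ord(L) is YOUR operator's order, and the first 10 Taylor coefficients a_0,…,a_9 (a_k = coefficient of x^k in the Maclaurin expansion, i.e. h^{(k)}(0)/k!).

f: a_k = 0, 12, 0, -32, 0, 128/5, 0, -1024/105, 0, 2048/945, …
g: a_k = 0, 4, 0, -64/3, 0, 1024/5, 0, -16384/7, 0, 262144/9, …
f+g: L₀ = lclm(L_f,L_g), ord ≤ 2+2.
h=∫h₀ ⇒ L = L₀·Dx.
L = (-5632·x + 114688·x^3 + 131072·x^5)·Dx^2 + (-16 + 1792·x^2 + 36864·x^4 + 65536·x^6)·Dx^3 + (-352·x + 7168·x^3 + 8192·x^5)·Dx^4 + (-1 + 112·x^2 + 2304·x^4 + 4096·x^6)·Dx^5  (order 5).
h: a_k = 0, 0, 8, 0, -40/3, 0, 192/5, 0, -30848/105, 0, …
ICs: h(0) = 0, h′(0) = 0, h′′(0) = 16, h′′′(0) = 0, h′′′′(0) = -320.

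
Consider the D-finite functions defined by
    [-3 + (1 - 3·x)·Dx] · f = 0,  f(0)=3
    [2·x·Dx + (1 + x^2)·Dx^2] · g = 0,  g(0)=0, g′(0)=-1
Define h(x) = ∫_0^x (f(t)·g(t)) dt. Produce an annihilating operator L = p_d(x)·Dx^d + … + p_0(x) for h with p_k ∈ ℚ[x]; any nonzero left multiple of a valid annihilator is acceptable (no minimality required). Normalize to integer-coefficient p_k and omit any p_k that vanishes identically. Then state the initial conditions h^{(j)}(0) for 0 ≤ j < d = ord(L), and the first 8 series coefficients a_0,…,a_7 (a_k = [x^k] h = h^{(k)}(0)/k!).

f: a_k = 3, 9, 27, 81, 243, 729, 2187, 6561, …
g: a_k = 0, -1, 0, 1/3, 0, -1/5, 0, 1/7, …
f·g: L₀ = L_f ⊗_s L_g, ord ≤ 1·2.
Integrate: L := L₀·Dx.
L = 6·x·Dx + (6 - 2·x + 12·x^2)·Dx^2 + (-1 + 3·x - x^2 + 3·x^3)·Dx^3  (order 3).
h: a_k = 0, 0, -3/2, -3, -13/2, -78/5, -391/10, -3519/35, …
ICs: h(0) = 0, h′(0) = 0, h′′(0) = -3.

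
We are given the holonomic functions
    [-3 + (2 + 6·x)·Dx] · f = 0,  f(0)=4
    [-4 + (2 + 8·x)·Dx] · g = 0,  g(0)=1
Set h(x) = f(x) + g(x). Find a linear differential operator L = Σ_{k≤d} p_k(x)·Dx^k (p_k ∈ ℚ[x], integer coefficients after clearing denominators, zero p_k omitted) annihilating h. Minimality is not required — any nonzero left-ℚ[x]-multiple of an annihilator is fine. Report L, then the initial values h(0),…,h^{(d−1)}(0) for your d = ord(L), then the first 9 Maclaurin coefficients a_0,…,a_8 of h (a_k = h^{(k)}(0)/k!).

L = -6 + (7 + 24·x)·Dx + (2 + 14·x + 24·x^2)·Dx^2  (order 2).
h: a_k = 5, 8, -13/2, 43/4, -725/32, 3493/64, -36813/256, 207339/512, -9843405/8192, …
ICs: h(0) = 5, h′(0) = 8.

f: a_k = 4, 6, -9/2, 27/4, -405/32, 1701/64, -15309/256, 72171/512, -2814669/8192, …
g: a_k = 1, 2, -2, 4, -10, 28, -84, 264, -858, …
h₀=f+g: left-lcm gives L₀, ord ≤ 2.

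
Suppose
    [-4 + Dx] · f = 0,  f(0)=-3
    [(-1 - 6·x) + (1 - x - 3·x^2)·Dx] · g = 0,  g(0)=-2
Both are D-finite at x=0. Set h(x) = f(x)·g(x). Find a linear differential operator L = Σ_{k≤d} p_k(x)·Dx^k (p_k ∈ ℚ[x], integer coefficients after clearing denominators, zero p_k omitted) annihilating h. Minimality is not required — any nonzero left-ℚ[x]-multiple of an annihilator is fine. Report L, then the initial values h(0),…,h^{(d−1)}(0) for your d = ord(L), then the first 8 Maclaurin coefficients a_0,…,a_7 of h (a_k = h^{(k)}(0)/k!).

L = (5 + 2·x - 12·x^2) + (-1 + x + 3·x^2)·Dx  (order 1).
h: a_k = 6, 30, 96, 250, 602, 7016/5, 9730/3, 784606/105, …
ICs: h(0) = 6.

f: a_k = -3, -12, -24, -32, -32, -128/5, -256/15, -1024/105, …
g: a_k = -2, -2, -8, -14, -38, -80, -194, -434, …
Sym-product of L_f,L_g gives L₀ (≤ ord 1).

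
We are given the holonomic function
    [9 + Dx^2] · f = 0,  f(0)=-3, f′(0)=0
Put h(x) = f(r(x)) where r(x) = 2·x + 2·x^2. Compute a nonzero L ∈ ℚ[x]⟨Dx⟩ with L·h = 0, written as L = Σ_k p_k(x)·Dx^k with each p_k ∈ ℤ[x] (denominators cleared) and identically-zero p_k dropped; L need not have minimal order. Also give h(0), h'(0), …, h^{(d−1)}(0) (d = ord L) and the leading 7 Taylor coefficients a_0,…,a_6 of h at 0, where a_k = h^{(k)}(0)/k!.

f: a_k = -3, 0, 27/2, 0, -81/8, 0, 243/80, …
f∘r: x↦r, Dx↦Dx/r' in L_f ⇒ L₀.
L = (36 + 216·x + 432·x^2 + 288·x^3) - 2·Dx + (1 + 2·x)·Dx^2  (order 2).
h: a_k = -3, 0, 54, 108, -108, -648, -3888/5, …
ICs: h(0) = -3, h′(0) = 0.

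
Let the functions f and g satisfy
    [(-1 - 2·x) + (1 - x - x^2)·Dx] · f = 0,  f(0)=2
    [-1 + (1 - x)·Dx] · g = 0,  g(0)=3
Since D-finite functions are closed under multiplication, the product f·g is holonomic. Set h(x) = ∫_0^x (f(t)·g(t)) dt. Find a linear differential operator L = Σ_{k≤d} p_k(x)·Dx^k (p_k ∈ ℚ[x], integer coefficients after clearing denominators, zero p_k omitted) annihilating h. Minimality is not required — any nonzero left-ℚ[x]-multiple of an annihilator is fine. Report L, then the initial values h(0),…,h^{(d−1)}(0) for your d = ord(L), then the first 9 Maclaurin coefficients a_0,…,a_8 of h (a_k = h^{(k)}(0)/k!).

f: a_k = 2, 2, 4, 6, 10, 16, 26, 42, 68, …
g: a_k = 3, 3, 3, 3, 3, 3, 3, 3, 3, …
Sym-product of L_f,L_g gives L₀ (≤ ord 1).
h=∫h₀ ⇒ L = L₀·Dx.
L = (-2 + 3·x^2)·Dx + (1 - 2·x + x^3)·Dx^2  (order 2).
h: a_k = 0, 6, 6, 8, 21/2, 72/5, 20, 198/7, 81/2, …
ICs: h(0) = 0, h′(0) = 6.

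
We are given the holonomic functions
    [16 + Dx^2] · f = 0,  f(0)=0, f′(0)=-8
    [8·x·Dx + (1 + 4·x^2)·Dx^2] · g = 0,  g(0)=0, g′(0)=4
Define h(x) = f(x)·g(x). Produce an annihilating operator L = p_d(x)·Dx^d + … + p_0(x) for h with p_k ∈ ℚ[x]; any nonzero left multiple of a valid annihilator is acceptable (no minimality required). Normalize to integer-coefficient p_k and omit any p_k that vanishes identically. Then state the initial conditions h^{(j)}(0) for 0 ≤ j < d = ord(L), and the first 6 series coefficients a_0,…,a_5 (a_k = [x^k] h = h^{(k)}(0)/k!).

f: a_k = 0, -8, 0, 64/3, 0, -256/15, …
g: a_k = 0, 4, 0, -16/3, 0, 64/5, …
Product ⇒ symmetric product L₀, ord ≤ 4.
L = (2560 + 29696·x^2 + 118784·x^4 + 262144·x^6 + 262144·x^8) + (1536·x + 14336·x^3 + 49152·x^5 + 65536·x^7)·Dx + (240 + 3008·x^2 + 13824·x^4 + 32768·x^6 + 32768·x^8)·Dx^2 + (96·x + 896·x^3 + 3072·x^5 + 4096·x^7)·Dx^3 + (5 + 72·x^2 + 400·x^4 + 1024·x^6 + 1024·x^8)·Dx^4  (order 4).
h: a_k = 0, 0, -32, 0, 128, 0, …
ICs: h(0) = 0, h′(0) = 0, h′′(0) = -64, h′′′(0) = 0.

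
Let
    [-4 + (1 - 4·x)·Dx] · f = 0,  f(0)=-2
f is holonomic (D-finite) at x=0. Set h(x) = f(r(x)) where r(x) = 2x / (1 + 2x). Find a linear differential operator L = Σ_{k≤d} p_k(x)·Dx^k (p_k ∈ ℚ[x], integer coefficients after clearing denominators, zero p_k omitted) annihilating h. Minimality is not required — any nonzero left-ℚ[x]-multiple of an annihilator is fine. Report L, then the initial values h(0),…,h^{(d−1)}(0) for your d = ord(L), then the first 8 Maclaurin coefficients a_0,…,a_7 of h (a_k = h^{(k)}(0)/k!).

L = 8 + (-1 + 4·x + 12·x^2)·Dx  (order 1).
h: a_k = -2, -16, -96, -576, -3456, -20736, -124416, -746496, …
ICs: h(0) = -2.

f: a_k = -2, -8, -32, -128, -512, -2048, -8192, -32768, …
Substitute x→r, Dx→(1/r')Dx; clear ⇒ L₀.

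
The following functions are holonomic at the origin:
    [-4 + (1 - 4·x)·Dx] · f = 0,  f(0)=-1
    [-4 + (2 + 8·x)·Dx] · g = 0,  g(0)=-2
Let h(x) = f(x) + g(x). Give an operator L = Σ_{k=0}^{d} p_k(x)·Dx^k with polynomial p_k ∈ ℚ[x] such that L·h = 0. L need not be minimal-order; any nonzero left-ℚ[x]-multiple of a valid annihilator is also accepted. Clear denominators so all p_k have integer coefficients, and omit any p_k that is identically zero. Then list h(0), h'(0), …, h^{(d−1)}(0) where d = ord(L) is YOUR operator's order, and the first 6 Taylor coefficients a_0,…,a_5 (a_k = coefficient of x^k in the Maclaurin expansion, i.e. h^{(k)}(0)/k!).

L = (-40 - 96·x) + (18 + 112·x + 288·x^2)·Dx + (-1 - 12·x + 16·x^2 + 192·x^3)·Dx^2  (order 2).
h: a_k = -3, -8, -12, -72, -236, -1080, …
ICs: h(0) = -3, h′(0) = -8.

f: a_k = -1, -4, -16, -64, -256, -1024, …
g: a_k = -2, -4, 4, -8, 20, -56, …
h₀=f+g: left-lcm gives L₀, ord ≤ 2.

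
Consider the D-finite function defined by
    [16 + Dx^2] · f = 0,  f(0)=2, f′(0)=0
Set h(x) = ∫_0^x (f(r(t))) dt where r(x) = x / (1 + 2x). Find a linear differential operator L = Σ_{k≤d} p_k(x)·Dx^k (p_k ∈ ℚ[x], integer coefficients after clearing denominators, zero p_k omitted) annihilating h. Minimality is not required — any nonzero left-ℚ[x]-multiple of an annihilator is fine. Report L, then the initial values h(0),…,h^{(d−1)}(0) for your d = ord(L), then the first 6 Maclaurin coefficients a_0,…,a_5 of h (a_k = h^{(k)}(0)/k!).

f: a_k = 2, 0, -16, 0, 64/3, 0, …
L₀ from L_f via x↦r, Dx↦r'^{-1}Dx.
h=∫h₀ ⇒ L = L₀·Dx.
L = 16·Dx + (4 + 24·x + 48·x^2 + 32·x^3)·Dx^2 + (1 + 8·x + 24·x^2 + 32·x^3 + 16·x^4)·Dx^3  (order 3).
h: a_k = 0, 2, 0, -16/3, 16, -512/15, …
ICs: h(0) = 0, h′(0) = 2, h′′(0) = 0.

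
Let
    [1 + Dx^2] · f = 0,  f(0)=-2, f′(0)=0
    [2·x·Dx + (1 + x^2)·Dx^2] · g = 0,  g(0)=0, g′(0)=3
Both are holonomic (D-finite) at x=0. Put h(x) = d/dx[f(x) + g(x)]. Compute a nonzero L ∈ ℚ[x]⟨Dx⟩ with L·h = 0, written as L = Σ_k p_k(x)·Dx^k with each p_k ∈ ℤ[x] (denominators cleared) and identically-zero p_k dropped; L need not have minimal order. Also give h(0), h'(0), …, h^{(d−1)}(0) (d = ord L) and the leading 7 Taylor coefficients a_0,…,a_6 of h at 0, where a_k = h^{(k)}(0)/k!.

L = (-22·x + 28·x^3 + 2·x^5) + (-1 + 7·x^2 + 9·x^4 + x^6)·Dx + (-22·x + 28·x^3 + 2·x^5)·Dx^2 + (-1 + 7·x^2 + 9·x^4 + x^6)·Dx^3  (order 3).
h: a_k = 3, 2, -3, -1/3, 3, 1/60, -3, …
ICs: h(0) = 3, h′(0) = 2, h′′(0) = -6.

f: a_k = -2, 0, 1, 0, -1/12, 0, 1/360, …
g: a_k = 0, 3, 0, -1, 0, 3/5, 0, …
Weyl lclm of L_f,L_g ⇒ L₀ (ord ≤ 4).
Differentiate: ansatz ord ≤ ord L₀ ⇒ L.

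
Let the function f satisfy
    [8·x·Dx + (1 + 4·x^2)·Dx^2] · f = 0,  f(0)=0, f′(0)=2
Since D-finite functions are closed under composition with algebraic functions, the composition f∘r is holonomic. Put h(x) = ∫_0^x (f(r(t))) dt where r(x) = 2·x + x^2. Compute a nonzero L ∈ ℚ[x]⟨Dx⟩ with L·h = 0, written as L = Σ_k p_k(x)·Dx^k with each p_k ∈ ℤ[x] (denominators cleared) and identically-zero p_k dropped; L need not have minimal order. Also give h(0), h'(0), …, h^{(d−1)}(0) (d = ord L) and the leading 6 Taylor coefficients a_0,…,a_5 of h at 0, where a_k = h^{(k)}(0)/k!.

f: a_k = 0, 2, 0, -8/3, 0, 32/5, …
L₀ from L_f via x↦r, Dx↦r'^{-1}Dx.
Integrate: L := L₀·Dx.
L = (-1 + 32·x + 64·x^2 + 48·x^3 + 12·x^4)·Dx^2 + (1 + x + 16·x^2 + 32·x^3 + 20·x^4 + 4·x^5)·Dx^3  (order 3).
h: a_k = 0, 0, 2, 2/3, -16/3, -32/5, …
ICs: h(0) = 0, h′(0) = 0, h′′(0) = 4.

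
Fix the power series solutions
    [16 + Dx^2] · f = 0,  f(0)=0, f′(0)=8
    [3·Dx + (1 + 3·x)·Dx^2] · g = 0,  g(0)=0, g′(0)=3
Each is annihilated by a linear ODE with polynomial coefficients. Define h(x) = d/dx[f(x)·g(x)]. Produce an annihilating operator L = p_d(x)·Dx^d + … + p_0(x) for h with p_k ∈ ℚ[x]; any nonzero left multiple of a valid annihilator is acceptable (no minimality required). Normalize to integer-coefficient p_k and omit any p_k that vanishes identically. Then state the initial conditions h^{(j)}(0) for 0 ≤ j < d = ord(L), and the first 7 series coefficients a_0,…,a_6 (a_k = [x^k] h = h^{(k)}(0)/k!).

L = (-252256 - 1400832·x + 774144·x^2 + 36937728·x^3 + 133871616·x^4 + 191102976·x^5 + 95551488·x^6) + (-43296 + 45216·x + 2557440·x^2 + 11404800·x^3 + 19906560·x^4 + 11943936·x^5)·Dx + (-14630 - 16992·x + 831600·x^2 + 6110208·x^3 + 17853696·x^4 + 23887872·x^5 + 11943936·x^6)·Dx^2 + (-2706 + 2826·x + 159840·x^2 + 712800·x^3 + 1244160·x^4 + 746496·x^5)·Dx^3 + (71 + 4410·x + 48951·x^2 + 237600·x^3 + 592920·x^4 + 746496·x^5 + 373248·x^6)·Dx^4  (order 4).
h: a_k = 0, 48, -108, 32, -330, 1488, -21588/5, …
ICs: h(0) = 0, h′(0) = 48, h′′(0) = -216, h′′′(0) = 192.

f: a_k = 0, 8, 0, -64/3, 0, 256/15, 0, …
g: a_k = 0, 3, -9/2, 9, -81/4, 243/5, -243/2, …
Product ⇒ symmetric product L₀, ord ≤ 4.
Differentiate: ansatz ord ≤ ord L₀ ⇒ L.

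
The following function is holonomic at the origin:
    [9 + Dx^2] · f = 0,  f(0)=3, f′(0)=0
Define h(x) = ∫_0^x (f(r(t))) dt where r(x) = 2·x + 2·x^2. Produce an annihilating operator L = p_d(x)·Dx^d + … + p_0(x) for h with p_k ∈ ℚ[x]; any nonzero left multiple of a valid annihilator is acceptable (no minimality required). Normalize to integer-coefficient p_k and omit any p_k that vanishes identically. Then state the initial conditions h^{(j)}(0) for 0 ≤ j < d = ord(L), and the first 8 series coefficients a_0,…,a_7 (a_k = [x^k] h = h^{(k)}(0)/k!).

f: a_k = 3, 0, -27/2, 0, 81/8, 0, -243/80, 0, …
Substitute x→r, Dx→(1/r')Dx; clear ⇒ L₀.
Integrate: L := L₀·Dx.
L = (36 + 216·x + 432·x^2 + 288·x^3)·Dx - 2·Dx^2 + (1 + 2·x)·Dx^3  (order 3).
h: a_k = 0, 3, 0, -18, -27, 108/5, 108, 3888/35, …
ICs: h(0) = 0, h′(0) = 3, h′′(0) = 0.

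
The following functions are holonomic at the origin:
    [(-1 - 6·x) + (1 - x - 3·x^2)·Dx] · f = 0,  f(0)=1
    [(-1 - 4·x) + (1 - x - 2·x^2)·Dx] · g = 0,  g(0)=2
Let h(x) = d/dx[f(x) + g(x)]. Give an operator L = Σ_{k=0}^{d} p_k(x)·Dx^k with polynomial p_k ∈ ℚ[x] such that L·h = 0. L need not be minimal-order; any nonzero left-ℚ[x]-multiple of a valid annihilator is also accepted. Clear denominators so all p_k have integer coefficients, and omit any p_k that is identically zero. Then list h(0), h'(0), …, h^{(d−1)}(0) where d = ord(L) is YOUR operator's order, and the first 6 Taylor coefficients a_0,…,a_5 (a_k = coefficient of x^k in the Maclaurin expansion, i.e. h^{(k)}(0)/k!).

f: a_k = 1, 1, 4, 7, 19, 40, …
g: a_k = 2, 2, 6, 10, 22, 42, …
h₀=f+g: left-lcm gives L₀, ord ≤ 2.
h₀' ⇒ L via d/dx closure of L₀.
L = (-6 - 264·x - 360·x^2 - 1176·x^3 - 2406·x^4 - 3600·x^5 + 1296·x^6) + (6 + 54·x + 114·x^2 + 96·x^3 + 27·x^4 - 2334·x^5 - 1872·x^6 + 864·x^7)·Dx + (-1 + 2·x - 11·x^2 - 18·x^3 + 158·x^4 + 61·x^5 - 377·x^6 - 168·x^7 + 108·x^8)·Dx^2  (order 2).
h: a_k = 3, 20, 51, 164, 410, 1098, …
ICs: h(0) = 3, h′(0) = 20.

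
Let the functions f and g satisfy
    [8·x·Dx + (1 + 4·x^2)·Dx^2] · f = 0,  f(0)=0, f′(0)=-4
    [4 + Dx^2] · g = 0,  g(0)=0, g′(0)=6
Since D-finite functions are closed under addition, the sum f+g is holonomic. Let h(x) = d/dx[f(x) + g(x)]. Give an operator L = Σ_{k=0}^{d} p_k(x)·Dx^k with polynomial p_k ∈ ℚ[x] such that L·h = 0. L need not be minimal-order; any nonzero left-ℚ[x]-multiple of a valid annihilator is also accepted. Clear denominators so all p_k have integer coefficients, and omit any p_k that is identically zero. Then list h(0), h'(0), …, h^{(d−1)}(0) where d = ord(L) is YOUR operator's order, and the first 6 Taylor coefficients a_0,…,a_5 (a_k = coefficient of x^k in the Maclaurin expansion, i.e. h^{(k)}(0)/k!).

f: a_k = 0, -4, 0, 16/3, 0, -64/5, …
g: a_k = 0, 6, 0, -4, 0, 4/5, …
h₀=f+g: left-lcm gives L₀, ord ≤ 4.
h₀' ⇒ L via d/dx closure of L₀.
L = (-352·x + 1792·x^3 + 512·x^5) + (-4 + 112·x^2 + 576·x^4 + 256·x^6)·Dx + (-88·x + 448·x^3 + 128·x^5)·Dx^2 + (-1 + 28·x^2 + 144·x^4 + 64·x^6)·Dx^3  (order 3).
h: a_k = 2, 0, 4, 0, -60, 0, …
ICs: h(0) = 2, h′(0) = 0, h′′(0) = 8.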